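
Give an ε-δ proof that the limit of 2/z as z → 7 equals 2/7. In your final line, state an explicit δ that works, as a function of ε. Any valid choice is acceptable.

Let ε > 0 be given. We seek δ > 0 such that 0 < |z − 7| < δ implies |2/z − (2/7)| < ε.
|2/z − (2/7)| = 2·|7 − z|/(7·|z|) = 2|z − 7|/(7|z|).
Restrict δ ≤ 7/2. Then |z − 7| < 7/2 gives |z| > 7/2, so 7|z| > 49/2.
Then |2/z − (2/7)| < 2|z − 7|/(49/2), which is < ε when |z − 7| < (49/4)ε.
Take δ = min(7/2, (49/4)ε). Then 0 < |z − 7| < δ gives both |z − 7| < 7/2 and |z − 7| < (49/4)ε, so |2/z − (2/7)| < ε.

δ = min(7/2, (49/4)ε)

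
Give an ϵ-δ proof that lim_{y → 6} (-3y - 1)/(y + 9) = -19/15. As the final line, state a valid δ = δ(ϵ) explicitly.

δ = min(15/2, (225/52)ϵ)

Suppose ϵ > 0. We want δ > 0 with 0 < |y − 6| < δ ⇒ |(-3y - 1)/(y + 9) + 19/15| < ϵ.
Combining over a common denominator, (-3y - 1)/(y + 9) + 19/15 = [(-3y - 1)·15 − (-19)·(y + 9)] / [15·(y + 9)] = -26(y − 6) / (15(y + 9)).
So |(-3y - 1)/(y + 9) + 19/15| = 26|y − 6| / (15·|y + 9|).
Require δ ≤ 15/2, so |y + 9| ≥ |15| − |y − 6| > 15 − 15/2 = 15/2.
Hence |(-3y - 1)/(y + 9) + 19/15| < 26|y − 6|/(15·(15/2)) = (52/225)|y − 6|, which is < ϵ once |y − 6| < (225/52)ϵ.
Take δ = min(15/2, (225/52)ϵ). Then 0 < |y − 6| < δ forces both bounds, so |(-3y - 1)/(y + 9) + 19/15| < ϵ.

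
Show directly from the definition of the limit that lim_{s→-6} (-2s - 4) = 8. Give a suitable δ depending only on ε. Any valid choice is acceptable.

Fix ε > 0. We need δ > 0 so that 0 < |s + 6| < δ implies |(-2s - 4) − 8| < ε.
|(-2s - 4) − 8| = |-2s - 12| = 2|s + 6|.
Thus it suffices that |s + 6| < ε/2.
Choosing δ = ε/2 gives |(-2s - 4) − 8| = 2|s + 6| < ε whenever |s + 6| < δ.

δ = ε/2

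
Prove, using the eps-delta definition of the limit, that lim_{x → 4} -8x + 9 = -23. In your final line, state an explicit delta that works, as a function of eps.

delta = eps/8

Let eps > 0 be given. We need delta > 0 so that 0 < |x − 4| < delta implies |(-8x + 9) + 23| < eps.
Since (-8x + 9) + 23 = -8(x − 4), we have |(-8x + 9) + 23| = 8|x − 4|.
Thus it suffices that |x − 4| < eps/8.
Take delta = eps/8. If 0 < |x − 4| < delta then |(-8x + 9) + 23| = 8|x − 4| < 8·(eps/8) = eps.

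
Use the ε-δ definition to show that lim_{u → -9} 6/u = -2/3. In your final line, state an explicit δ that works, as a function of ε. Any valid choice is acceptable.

Suppose ε > 0. We seek δ > 0 such that 0 < |u + 9| < δ implies |6/u + 2/3| < ε.
|6/u + 2/3| = 6·|-9 − u|/(9·|u|) = 6|u + 9|/(9|u|).
Restrict δ ≤ 9/2. Then |u + 9| < 9/2 gives |u| > 9/2, so 9|u| > 81/2.
Then |6/u + 2/3| < 6|u + 9|/(81/2), which is < ε when |u + 9| < (27/4)ε.
Take δ = min(9/2, (27/4)ε). Then 0 < |u + 9| < δ gives both |u + 9| < 9/2 and |u + 9| < (27/4)ε, so |6/u + 2/3| < ε.

δ = min(9/2, (27/4)ε)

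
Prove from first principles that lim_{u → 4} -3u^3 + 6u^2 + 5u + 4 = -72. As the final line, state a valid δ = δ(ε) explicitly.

δ = min(2, ε/163)

Fix ε > 0. We want δ > 0 such that 0 < |u − 4| < δ implies |(-3u^3 + 6u^2 + 5u + 4) + 72| < ε.
(-3u^3 + 6u^2 + 5u + 4) + 72 = -3u^3 + 6u^2 + 5u + 76 = (u − 4)(-3u^2 - 6u - 19).
So |(-3u^3 + 6u^2 + 5u + 4) + 72| = |u − 4|·|-3u^2 - 6u - 19|.
Assume first that |u − 4| < 2, so |u| < 6. Then |-3u^2 - 6u - 19| ≤ 3·6^2 + 6·6 + 19 = 163.
Hence |(-3u^3 + 6u^2 + 5u + 4) + 72| ≤ 163|u − 4| < ε provided |u − 4| < ε/163.
Choosing δ = min(2, ε/163) ensures both conditions, hence |(-3u^3 + 6u^2 + 5u + 4) + 72| < ε.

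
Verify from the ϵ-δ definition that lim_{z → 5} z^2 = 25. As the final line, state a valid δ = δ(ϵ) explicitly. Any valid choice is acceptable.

Let ϵ > 0 be given. We seek δ > 0 with 0 < |z − 5| < δ ⇒ |z^2 − 25| < ϵ.
Factor: z^2 − 25 = (z − 5)(z + 5), so |z^2 − 25| = |z − 5|·|z + 5|.
Restrict δ ≤ 1. Then |z − 5| < 1 gives |z| < 6, so by the triangle inequality |z + 5| ≤ 6 + 5 = 11.
Hence |z^2 − 25| ≤ 11|z − 5|, which is < ϵ once |z − 5| < ϵ/11.
Take δ = min(1, ϵ/11). If 0 < |z − 5| < δ then both bounds hold and |z^2 − 25| ≤ 11|z − 5| < 11·(ϵ/11) = ϵ.

δ = min(1, ϵ/11)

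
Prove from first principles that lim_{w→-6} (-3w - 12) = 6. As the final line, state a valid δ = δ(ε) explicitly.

δ = ε/3

Let ε > 0 be given. We need δ > 0 so that 0 < |w + 6| < δ implies |(-3w - 12) − 6| < ε.
|(-3w - 12) − 6| = |-3w - 18| = 3|w + 6|.
Thus it suffices that |w + 6| < ε/3.
Choosing δ = ε/3 gives |(-3w - 12) − 6| = 3|w + 6| < ε whenever |w + 6| < δ.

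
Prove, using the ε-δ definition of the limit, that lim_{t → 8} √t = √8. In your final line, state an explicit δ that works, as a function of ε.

δ = min(8, √8·ε)

Fix ε > 0. We want δ > 0 such that 0 < |t − 8| < δ implies |√t − √8| < ε.
Rationalise: √t − √8 = (t − 8)/(√t + √8), so |√t − √8| = |t − 8|/(√t + √8).
Restrict δ ≤ 8 so that |t − 8| < 8 forces t > 0, and then √t + √8 > √8.
Hence |√t − √8| < |t − 8|/√8, which is < ε once |t − 8| < √8·ε.
Take δ = min(8, √8·ε). If 0 < |t − 8| < δ then t > 0 and |√t − √8| < |t − 8|/√8 < ε.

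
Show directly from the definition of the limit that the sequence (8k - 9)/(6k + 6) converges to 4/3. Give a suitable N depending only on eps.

N = (17/6)/eps

Let eps > 0. For k ≥ 1, |(8k - 9)/(6k + 6) − (4/3)| = |-102|/(6(6k + 6)) = 102/(6(6k + 6)).
Since 6k + 6 ≥ 6k for k ≥ 1, this is ≤ 102/(6·6k) = (17/6)/k.
So |(8k - 9)/(6k + 6) − (4/3)| < eps whenever k > (17/6)/eps.
Take N = (17/6)/eps. If k > N then |(8k - 9)/(6k + 6) − (4/3)| ≤ (17/6)/k < eps.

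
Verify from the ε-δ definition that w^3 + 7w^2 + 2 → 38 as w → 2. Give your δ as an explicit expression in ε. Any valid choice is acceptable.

δ = min(1, ε/54)

Fix ε > 0. We want δ > 0 such that 0 < |w − 2| < δ implies |(w^3 + 7w^2 + 2) − 38| < ε.
(w^3 + 7w^2 + 2) − 38 = w^3 + 7w^2 - 36 = (w − 2)(w^2 + 9w + 18).
So |(w^3 + 7w^2 + 2) − 38| = |w − 2|·|w^2 + 9w + 18|.
Assume first that |w − 2| < 1, so |w| < 3. Then |w^2 + 9w + 18| ≤ 3^2 + 9·3 + 18 = 54.
Hence |(w^3 + 7w^2 + 2) − 38| ≤ 54|w − 2| < ε provided |w − 2| < ε/54.
Take δ = min(1, ε/54). Then 0 < |w − 2| < δ gives both |w − 2| < 1 and |w − 2| < ε/54, so |(w^3 + 7w^2 + 2) − 38| < ε.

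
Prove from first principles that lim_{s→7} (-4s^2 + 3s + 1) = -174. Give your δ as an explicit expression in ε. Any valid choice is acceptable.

Let ε > 0 be given. We want δ > 0 such that 0 < |s − 7| < δ implies |(-4s^2 + 3s + 1) + 174| < ε.
(-4s^2 + 3s + 1) + 174 = -4s^2 + 3s + 175 = (s − 7)(-4s - 25).
So |(-4s^2 + 3s + 1) + 174| = |s − 7|·|-4s - 25|.
Require δ ≤ 1. Then |s − 7| < 1 gives |s| < 8, and by the triangle inequality |-4s - 25| ≤ 4·8 + 25 = 57.
Hence |(-4s^2 + 3s + 1) + 174| ≤ 57|s − 7| < ε provided |s − 7| < ε/57.
Choosing δ = min(1, ε/57) ensures both conditions, hence |(-4s^2 + 3s + 1) + 174| < ε.

δ = min(1, ε/57)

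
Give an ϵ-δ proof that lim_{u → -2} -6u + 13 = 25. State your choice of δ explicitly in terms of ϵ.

Let ϵ > 0. We need δ > 0 so that 0 < |u + 2| < δ implies |(-6u + 13) − 25| < ϵ.
Since (-6u + 13) − 25 = -6(u + 2), we have |(-6u + 13) − 25| = 6|u + 2|.
So 6|u + 2| < ϵ exactly when |u + 2| < ϵ/6.
Choosing δ = ϵ/6 gives |(-6u + 13) − 25| = 6|u + 2| < ϵ whenever |u + 2| < δ.

δ = ϵ/6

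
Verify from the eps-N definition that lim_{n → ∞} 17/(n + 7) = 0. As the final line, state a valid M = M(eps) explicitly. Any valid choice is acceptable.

Let eps > 0 be given. For n ≥ 1, |17/(n + 7) − 0| = 17/(n + 7) ≤ 17/n.
We need 17/n < eps, i.e. n > 17/eps.
Take M = 17/eps. If n > M then |17/(n + 7)| ≤ 17/n < eps.

M = 17/eps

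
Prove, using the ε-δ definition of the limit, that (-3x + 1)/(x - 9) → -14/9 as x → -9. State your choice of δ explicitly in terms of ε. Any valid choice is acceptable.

Let ε > 0. We want δ > 0 with 0 < |x + 9| < δ ⇒ |(-3x + 1)/(x - 9) + 14/9| < ε.
Combining over a common denominator, (-3x + 1)/(x - 9) + 14/9 = [(-3x + 1)·(-18) − 28·(x - 9)] / [(-18)·(x - 9)] = 26(x + 9) / ((-18)(x - 9)).
So |(-3x + 1)/(x - 9) + 14/9| = 26|x + 9| / (18·|x − 9|).
Restrict δ ≤ 9. Then |x + 9| < 9 gives |x − 9| = |(x + 9) + (-18)| ≥ 18 − 9 = 9.
Hence |(-3x + 1)/(x - 9) + 14/9| < 26|x + 9|/(18·9) = (13/81)|x + 9|, which is < ε once |x + 9| < (81/13)ε.
Take δ = min(9, (81/13)ε). Then 0 < |x + 9| < δ forces both bounds, so |(-3x + 1)/(x - 9) + 14/9| < ε.

δ = min(9, (81/13)ε)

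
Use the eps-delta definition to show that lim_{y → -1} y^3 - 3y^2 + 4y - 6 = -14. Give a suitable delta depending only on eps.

delta = min(2, eps/29)

Let eps > 0. We want delta > 0 such that 0 < |y + 1| < delta implies |(y^3 - 3y^2 + 4y - 6) + 14| < eps.
(y^3 - 3y^2 + 4y - 6) + 14 = y^3 - 3y^2 + 4y + 8 = (y + 1)(y^2 - 4y + 8).
So |(y^3 - 3y^2 + 4y - 6) + 14| = |y + 1|·|y^2 - 4y + 8|.
Require delta ≤ 2. Then |y + 1| < 2 gives |y| < 3, and by the triangle inequality |y^2 - 4y + 8| ≤ 3^2 + 4·3 + 8 = 29.
Hence |(y^3 - 3y^2 + 4y - 6) + 14| ≤ 29|y + 1| < eps provided |y + 1| < eps/29.
Choosing delta = min(2, eps/29) ensures both conditions, hence |(y^3 - 3y^2 + 4y - 6) + 14| < eps.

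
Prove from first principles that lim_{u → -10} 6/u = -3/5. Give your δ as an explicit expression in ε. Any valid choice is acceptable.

Let ε > 0. We seek δ > 0 such that 0 < |u + 10| < δ implies |6/u + 3/5| < ε.
|6/u + 3/5| = 6·|-10 − u|/(10·|u|) = 6|u + 10|/(10|u|).
Restrict δ ≤ 5. Then |u + 10| < 5 gives |u| > 5, so 10|u| > 50.
Then |6/u + 3/5| < 6|u + 10|/50, which is < ε when |u + 10| < (25/3)ε.
Take δ = min(5, (25/3)ε). Then 0 < |u + 10| < δ gives both |u + 10| < 5 and |u + 10| < (25/3)ε, so |6/u + 3/5| < ε.

δ = min(5, (25/3)ε)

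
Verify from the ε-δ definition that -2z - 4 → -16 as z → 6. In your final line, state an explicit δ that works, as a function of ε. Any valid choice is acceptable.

δ = ε/2

Suppose ε > 0. We need δ > 0 so that 0 < |z − 6| < δ implies |(-2z - 4) + 16| < ε.
|(-2z - 4) + 16| = |-2z + 12| = 2|z − 6|.
Thus it suffices that |z − 6| < ε/2.
Take δ = ε/2. If 0 < |z − 6| < δ then |(-2z - 4) + 16| = 2|z − 6| < 2·(ε/2) = ε.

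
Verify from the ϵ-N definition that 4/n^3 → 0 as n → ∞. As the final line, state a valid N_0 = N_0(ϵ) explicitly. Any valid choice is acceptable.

N_0 = (4/ϵ)^{1/3}

Suppose ϵ > 0. For n ≥ 1, |4/n^3 − 0| = 4/n^3.
4/n^3 < ϵ ⇔ n^3 > 4/ϵ ⇔ n > (4/ϵ)^{1/3}.
Take N_0 = (4/ϵ)^{1/3}. Then n > N_0 implies 4/n^3 < ϵ.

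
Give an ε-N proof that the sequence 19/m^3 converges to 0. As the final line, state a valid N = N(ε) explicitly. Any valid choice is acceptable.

Fix ε > 0. For m ≥ 1, |19/m^3 − 0| = 19/m^3.
19/m^3 < ε ⇔ m^3 > 19/ε ⇔ m > (19/ε)^{1/3}.
Take N = (19/ε)^{1/3}. Then m > N implies 19/m^3 < ε.

N = (19/ε)^{1/3}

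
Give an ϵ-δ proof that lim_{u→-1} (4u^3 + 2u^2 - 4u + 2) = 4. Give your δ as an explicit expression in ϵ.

δ = min(1, ϵ/22)

Let ϵ > 0 be given. We want δ > 0 such that 0 < |u + 1| < δ implies |(4u^3 + 2u^2 - 4u + 2) − 4| < ϵ.
(4u^3 + 2u^2 - 4u + 2) − 4 = 4u^3 + 2u^2 - 4u - 2 = (u + 1)(4u^2 - 2u - 2).
So |(4u^3 + 2u^2 - 4u + 2) − 4| = |u + 1|·|4u^2 - 2u - 2|.
Assume first that |u + 1| < 1, so |u| < 2. Then |4u^2 - 2u - 2| ≤ 4·2^2 + 2·2 + 2 = 22.
Hence |(4u^3 + 2u^2 - 4u + 2) − 4| ≤ 22|u + 1| < ϵ provided |u + 1| < ϵ/22.
Choosing δ = min(1, ϵ/22) ensures both conditions, hence |(4u^3 + 2u^2 - 4u + 2) − 4| < ϵ.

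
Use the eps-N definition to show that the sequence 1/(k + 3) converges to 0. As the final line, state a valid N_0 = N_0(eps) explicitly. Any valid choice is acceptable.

Suppose eps > 0. For k ≥ 1, |1/(k + 3) − 0| = 1/(k + 3) ≤ 1/k.
We need 1/k < eps, i.e. k > 1/eps.
Take N_0 = 1/eps. If k > N_0 then |1/(k + 3)| ≤ 1/k < eps.

N_0 = 1/eps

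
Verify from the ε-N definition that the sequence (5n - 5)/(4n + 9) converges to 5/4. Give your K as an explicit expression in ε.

Let ε > 0. For n ≥ 1, |(5n - 5)/(4n + 9) − (5/4)| = |-65|/(4(4n + 9)) = 65/(4(4n + 9)).
Since 4n + 9 ≥ 4n for n ≥ 1, this is ≤ 65/(4·4n) = (65/16)/n.
So |(5n - 5)/(4n + 9) − (5/4)| < ε whenever n > (65/16)/ε.
Take K = (65/16)/ε. If n > K then |(5n - 5)/(4n + 9) − (5/4)| ≤ (65/16)/n < ε.

K = (65/16)/ε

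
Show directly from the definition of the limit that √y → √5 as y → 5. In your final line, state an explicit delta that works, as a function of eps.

delta = min(5, √5·eps)

Fix eps > 0. We want delta > 0 such that 0 < |y − 5| < delta implies |√y − √5| < eps.
Multiplying by the conjugate, |√y − √5| = |y − 5|/(√y + √5).
Restrict delta ≤ 5 so that |y − 5| < 5 forces y > 0, and then √y + √5 > √5.
Hence |√y − √5| < |y − 5|/√5, which is < eps once |y − 5| < √5·eps.
Take delta = min(5, √5·eps). If 0 < |y − 5| < delta then y > 0 and |√y − √5| < |y − 5|/√5 < eps.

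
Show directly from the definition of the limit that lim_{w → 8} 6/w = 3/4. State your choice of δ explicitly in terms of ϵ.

Suppose ϵ > 0. We seek δ > 0 such that 0 < |w − 8| < δ implies |6/w − (3/4)| < ϵ.
|6/w − (3/4)| = 6·|8 − w|/(8·|w|) = 6|w − 8|/(8|w|).
Require δ ≤ 4 so that |w| > 8 − 4 = 4, hence 8|w| > 32.
Then |6/w − (3/4)| < 6|w − 8|/32, which is < ϵ when |w − 8| < (16/3)ϵ.
Take δ = min(4, (16/3)ϵ). Then 0 < |w − 8| < δ gives both |w − 8| < 4 and |w − 8| < (16/3)ϵ, so |6/w − (3/4)| < ϵ.

δ = min(4, (16/3)ϵ)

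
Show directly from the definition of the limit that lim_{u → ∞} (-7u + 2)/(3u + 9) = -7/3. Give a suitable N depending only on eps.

N = (23/3)/eps

Suppose eps > 0. We seek N > 0 such that u > N implies |(-7u + 2)/(3u + 9) + 7/3| < eps.
(-7u + 2)/(3u + 9) + 7/3 = (3(-7u + 2) − (-7)(3u + 9)) / (3(3u + 9)) = 69/(3(3u + 9)).
For u > 0 we have 3u + 9 > 3u, so |(-7u + 2)/(3u + 9) + 7/3| = 69/(3(3u + 9)) < 69/(3·3u) = (23/3)/u.
Thus |(-7u + 2)/(3u + 9) + 7/3| < eps whenever u > (23/3)/eps.
Take N = (23/3)/eps. If u > N then |(-7u + 2)/(3u + 9) + 7/3| < (23/3)/u < eps.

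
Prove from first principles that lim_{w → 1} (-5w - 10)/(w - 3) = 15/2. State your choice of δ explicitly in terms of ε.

δ = min(1, (2/25)ε)

Let ε > 0 be given. We want δ > 0 with 0 < |w − 1| < δ ⇒ |(-5w - 10)/(w - 3) − (15/2)| < ε.
Combining over a common denominator, (-5w - 10)/(w - 3) − (15/2) = [(-5w - 10)·(-2) − (-15)·(w - 3)] / [(-2)·(w - 3)] = 25(w − 1) / ((-2)(w - 3)).
So |(-5w - 10)/(w - 3) − (15/2)| = 25|w − 1| / (2·|w − 3|).
Restrict δ ≤ 1. Then |w − 1| < 1 gives |w − 3| = |(w − 1) + (-2)| ≥ 2 − 1 = 1.
Hence |(-5w - 10)/(w - 3) − (15/2)| < 25|w − 1|/(2·1) = (25/2)|w − 1|, which is < ε once |w − 1| < (2/25)ε.
Take δ = min(1, (2/25)ε). Then 0 < |w − 1| < δ forces both bounds, so |(-5w - 10)/(w - 3) − (15/2)| < ε.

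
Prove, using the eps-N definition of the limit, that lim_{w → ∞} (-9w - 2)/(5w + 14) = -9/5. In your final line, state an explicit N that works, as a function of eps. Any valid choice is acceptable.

Let eps > 0. We seek N > 0 such that w > N implies |(-9w - 2)/(5w + 14) + 9/5| < eps.
(-9w - 2)/(5w + 14) + 9/5 = (5(-9w - 2) − (-9)(5w + 14)) / (5(5w + 14)) = 116/(5(5w + 14)).
For w > 0 we have 5w + 14 > 5w, so |(-9w - 2)/(5w + 14) + 9/5| = 116/(5(5w + 14)) < 116/(5·5w) = (116/25)/w.
Thus |(-9w - 2)/(5w + 14) + 9/5| < eps whenever w > (116/25)/eps.
Take N = (116/25)/eps. If w > N then |(-9w - 2)/(5w + 14) + 9/5| < (116/25)/w < eps.

N = (116/25)/eps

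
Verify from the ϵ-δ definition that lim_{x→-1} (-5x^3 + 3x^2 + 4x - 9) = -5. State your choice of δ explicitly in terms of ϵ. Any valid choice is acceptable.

δ = min(1, ϵ/40)

Let ϵ > 0. We want δ > 0 such that 0 < |x + 1| < δ implies |(-5x^3 + 3x^2 + 4x - 9) + 5| < ϵ.
(-5x^3 + 3x^2 + 4x - 9) + 5 = -5x^3 + 3x^2 + 4x - 4 = (x + 1)(-5x^2 + 8x - 4).
So |(-5x^3 + 3x^2 + 4x - 9) + 5| = |x + 1|·|-5x^2 + 8x - 4|.
Require δ ≤ 1. Then |x + 1| < 1 gives |x| < 2, and by the triangle inequality |-5x^2 + 8x - 4| ≤ 5·2^2 + 8·2 + 4 = 40.
Hence |(-5x^3 + 3x^2 + 4x - 9) + 5| ≤ 40|x + 1| < ϵ provided |x + 1| < ϵ/40.
Choosing δ = min(1, ϵ/40) ensures both conditions, hence |(-5x^3 + 3x^2 + 4x - 9) + 5| < ϵ.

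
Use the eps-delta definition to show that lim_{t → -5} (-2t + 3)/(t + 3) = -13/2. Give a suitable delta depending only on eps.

Let eps > 0 be given. We want delta > 0 with 0 < |t + 5| < delta ⇒ |(-2t + 3)/(t + 3) + 13/2| < eps.
Combining over a common denominator, (-2t + 3)/(t + 3) + 13/2 = [(-2t + 3)·(-2) − 13·(t + 3)] / [(-2)·(t + 3)] = -9(t + 5) / ((-2)(t + 3)).
So |(-2t + 3)/(t + 3) + 13/2| = 9|t + 5| / (2·|t + 3|).
Require delta ≤ 1, so |t + 3| ≥ |-2| − |t + 5| > 2 − 1 = 1.
Hence |(-2t + 3)/(t + 3) + 13/2| < 9|t + 5|/(2·1) = (9/2)|t + 5|, which is < eps once |t + 5| < (2/9)eps.
Take delta = min(1, (2/9)eps). Then 0 < |t + 5| < delta forces both bounds, so |(-2t + 3)/(t + 3) + 13/2| < eps.

delta = min(1, (2/9)eps)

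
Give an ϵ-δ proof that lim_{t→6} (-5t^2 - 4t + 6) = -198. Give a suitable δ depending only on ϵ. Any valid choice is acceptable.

Fix ϵ > 0. We want δ > 0 such that 0 < |t − 6| < δ implies |(-5t^2 - 4t + 6) + 198| < ϵ.
(-5t^2 - 4t + 6) + 198 = -5t^2 - 4t + 204 = (t − 6)(-5t - 34).
So |(-5t^2 - 4t + 6) + 198| = |t − 6|·|-5t - 34|.
Require δ ≤ 1. Then |t − 6| < 1 gives |t| < 7, and by the triangle inequality |-5t - 34| ≤ 5·7 + 34 = 69.
Hence |(-5t^2 - 4t + 6) + 198| ≤ 69|t − 6| < ϵ provided |t − 6| < ϵ/69.
Take δ = min(1, ϵ/69). Then 0 < |t − 6| < δ gives both |t − 6| < 1 and |t − 6| < ϵ/69, so |(-5t^2 - 4t + 6) + 198| < ϵ.

δ = min(1, ϵ/69)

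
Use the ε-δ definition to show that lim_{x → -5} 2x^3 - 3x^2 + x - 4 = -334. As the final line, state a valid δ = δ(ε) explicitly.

δ = min(2, ε/255)

Suppose ε > 0. We want δ > 0 such that 0 < |x + 5| < δ implies |(2x^3 - 3x^2 + x - 4) + 334| < ε.
(2x^3 - 3x^2 + x - 4) + 334 = 2x^3 - 3x^2 + x + 330 = (x + 5)(2x^2 - 13x + 66).
So |(2x^3 - 3x^2 + x - 4) + 334| = |x + 5|·|2x^2 - 13x + 66|.
Assume first that |x + 5| < 2, so |x| < 7. Then |2x^2 - 13x + 66| ≤ 2·7^2 + 13·7 + 66 = 255.
Hence |(2x^3 - 3x^2 + x - 4) + 334| ≤ 255|x + 5| < ε provided |x + 5| < ε/255.
Take δ = min(2, ε/255). Then 0 < |x + 5| < δ gives both |x + 5| < 2 and |x + 5| < ε/255, so |(2x^3 - 3x^2 + x - 4) + 334| < ε.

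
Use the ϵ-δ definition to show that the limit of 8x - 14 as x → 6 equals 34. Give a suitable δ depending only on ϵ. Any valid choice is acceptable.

δ = ϵ/8

Fix ϵ > 0. We need δ > 0 so that 0 < |x − 6| < δ implies |(8x - 14) − 34| < ϵ.
Since (8x - 14) − 34 = 8(x − 6), we have |(8x - 14) − 34| = 8|x − 6|.
Thus it suffices that |x − 6| < ϵ/8.
Choosing δ = ϵ/8 gives |(8x - 14) − 34| = 8|x − 6| < ϵ whenever |x − 6| < δ.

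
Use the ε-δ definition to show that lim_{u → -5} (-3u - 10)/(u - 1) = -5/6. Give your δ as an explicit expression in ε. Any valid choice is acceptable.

Let ε > 0 be given. We want δ > 0 with 0 < |u + 5| < δ ⇒ |(-3u - 10)/(u - 1) + 5/6| < ε.
Combining over a common denominator, (-3u - 10)/(u - 1) + 5/6 = [(-3u - 10)·(-6) − 5·(u - 1)] / [(-6)·(u - 1)] = 13(u + 5) / ((-6)(u - 1)).
So |(-3u - 10)/(u - 1) + 5/6| = 13|u + 5| / (6·|u − 1|).
Restrict δ ≤ 3. Then |u + 5| < 3 gives |u − 1| = |(u + 5) + (-6)| ≥ 6 − 3 = 3.
Hence |(-3u - 10)/(u - 1) + 5/6| < 13|u + 5|/(6·3) = (13/18)|u + 5|, which is < ε once |u + 5| < (18/13)ε.
Take δ = min(3, (18/13)ε). Then 0 < |u + 5| < δ forces both bounds, so |(-3u - 10)/(u - 1) + 5/6| < ε.

δ = min(3, (18/13)ε)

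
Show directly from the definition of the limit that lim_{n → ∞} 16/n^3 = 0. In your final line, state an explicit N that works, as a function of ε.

N = (16/ε)^{1/3}

Fix ε > 0. For n ≥ 1, |16/n^3 − 0| = 16/n^3.
16/n^3 < ε ⇔ n^3 > 16/ε ⇔ n > (16/ε)^{1/3}.
Take N = (16/ε)^{1/3}. Then n > N implies 16/n^3 < ε.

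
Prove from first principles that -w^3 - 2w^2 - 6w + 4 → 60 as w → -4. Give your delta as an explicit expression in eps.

delta = min(2, eps/62)

Suppose eps > 0. We want delta > 0 such that 0 < |w + 4| < delta implies |(-w^3 - 2w^2 - 6w + 4) − 60| < eps.
(-w^3 - 2w^2 - 6w + 4) − 60 = -w^3 - 2w^2 - 6w - 56 = (w + 4)(-w^2 + 2w - 14).
So |(-w^3 - 2w^2 - 6w + 4) − 60| = |w + 4|·|-w^2 + 2w - 14|.
Assume first that |w + 4| < 2, so |w| < 6. Then |-w^2 + 2w - 14| ≤ 6^2 + 2·6 + 14 = 62.
Hence |(-w^3 - 2w^2 - 6w + 4) − 60| ≤ 62|w + 4| < eps provided |w + 4| < eps/62.
Take delta = min(2, eps/62). Then 0 < |w + 4| < delta gives both |w + 4| < 2 and |w + 4| < eps/62, so |(-w^3 - 2w^2 - 6w + 4) − 60| < eps.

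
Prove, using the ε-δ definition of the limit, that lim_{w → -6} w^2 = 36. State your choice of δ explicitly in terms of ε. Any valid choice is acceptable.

Let ε > 0. We seek δ > 0 with 0 < |w + 6| < δ ⇒ |w^2 − 36| < ε.
Factor: w^2 − 36 = (w + 6)(w - 6), so |w^2 − 36| = |w + 6|·|w - 6|.
Restrict δ ≤ 1. Then |w + 6| < 1 gives |w| < 7, so by the triangle inequality |w - 6| ≤ 7 + 6 = 13.
Hence |w^2 − 36| ≤ 13|w + 6|, which is < ε once |w + 6| < ε/13.
Take δ = min(1, ε/13). If 0 < |w + 6| < δ then both bounds hold and |w^2 − 36| ≤ 13|w + 6| < 13·(ε/13) = ε.

δ = min(1, ε/13)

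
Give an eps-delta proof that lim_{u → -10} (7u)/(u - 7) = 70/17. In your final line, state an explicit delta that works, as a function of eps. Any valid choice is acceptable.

delta = min(17/2, (289/98)eps)

Fix eps > 0. We want delta > 0 with 0 < |u + 10| < delta ⇒ |(7u)/(u - 7) − (70/17)| < eps.
Combining over a common denominator, (7u)/(u - 7) − (70/17) = [(7u)·(-17) − (-70)·(u - 7)] / [(-17)·(u - 7)] = -49(u + 10) / ((-17)(u - 7)).
So |(7u)/(u - 7) − (70/17)| = 49|u + 10| / (17·|u − 7|).
Require delta ≤ 17/2, so |u − 7| ≥ |-17| − |u + 10| > 17 − 17/2 = 17/2.
Hence |(7u)/(u - 7) − (70/17)| < 49|u + 10|/(17·(17/2)) = (98/289)|u + 10|, which is < eps once |u + 10| < (289/98)eps.
Take delta = min(17/2, (289/98)eps). Then 0 < |u + 10| < delta forces both bounds, so |(7u)/(u - 7) − (70/17)| < eps.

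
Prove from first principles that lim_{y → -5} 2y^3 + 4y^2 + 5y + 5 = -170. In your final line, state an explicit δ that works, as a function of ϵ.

Let ϵ > 0. We want δ > 0 such that 0 < |y + 5| < δ implies |(2y^3 + 4y^2 + 5y + 5) + 170| < ϵ.
(2y^3 + 4y^2 + 5y + 5) + 170 = 2y^3 + 4y^2 + 5y + 175 = (y + 5)(2y^2 - 6y + 35).
So |(2y^3 + 4y^2 + 5y + 5) + 170| = |y + 5|·|2y^2 - 6y + 35|.
Assume first that |y + 5| < 1, so |y| < 6. Then |2y^2 - 6y + 35| ≤ 2·6^2 + 6·6 + 35 = 143.
Hence |(2y^3 + 4y^2 + 5y + 5) + 170| ≤ 143|y + 5| < ϵ provided |y + 5| < ϵ/143.
Take δ = min(1, ϵ/143). Then 0 < |y + 5| < δ gives both |y + 5| < 1 and |y + 5| < ϵ/143, so |(2y^3 + 4y^2 + 5y + 5) + 170| < ϵ.

δ = min(1, ϵ/143)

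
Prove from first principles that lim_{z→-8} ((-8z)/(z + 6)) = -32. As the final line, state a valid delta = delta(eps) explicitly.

Suppose eps > 0. We want delta > 0 with 0 < |z + 8| < delta ⇒ |(-8z)/(z + 6) + 32| < eps.
Combining over a common denominator, (-8z)/(z + 6) + 32 = [(-8z)·(-2) − 64·(z + 6)] / [(-2)·(z + 6)] = -48(z + 8) / ((-2)(z + 6)).
So |(-8z)/(z + 6) + 32| = 48|z + 8| / (2·|z + 6|).
Require delta ≤ 1, so |z + 6| ≥ |-2| − |z + 8| > 2 − 1 = 1.
Hence |(-8z)/(z + 6) + 32| < 48|z + 8|/(2·1) = 24|z + 8|, which is < eps once |z + 8| < (1/24)eps.
Take delta = min(1, (1/24)eps). Then 0 < |z + 8| < delta forces both bounds, so |(-8z)/(z + 6) + 32| < eps.

delta = min(1, (1/24)eps)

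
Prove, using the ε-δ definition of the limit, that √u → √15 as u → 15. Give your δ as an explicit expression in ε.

Let ε > 0 be given. We want δ > 0 such that 0 < |u − 15| < δ implies |√u − √15| < ε.
Rationalise: √u − √15 = (u − 15)/(√u + √15), so |√u − √15| = |u − 15|/(√u + √15).
Restrict δ ≤ 15 so that |u − 15| < 15 forces u > 0, and then √u + √15 > √15.
Hence |√u − √15| < |u − 15|/√15, which is < ε once |u − 15| < √15·ε.
Take δ = min(15, √15·ε). If 0 < |u − 15| < δ then u > 0 and |√u − √15| < |u − 15|/√15 < ε.

δ = min(15, √15·ε)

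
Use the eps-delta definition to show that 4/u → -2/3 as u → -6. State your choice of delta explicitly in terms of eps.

Let eps > 0. We seek delta > 0 such that 0 < |u + 6| < delta implies |4/u + 2/3| < eps.
|4/u + 2/3| = 4·|-6 − u|/(6·|u|) = 4|u + 6|/(6|u|).
Restrict delta ≤ 3. Then |u + 6| < 3 gives |u| > 3, so 6|u| > 18.
Then |4/u + 2/3| < 4|u + 6|/18, which is < eps when |u + 6| < (9/2)eps.
Take delta = min(3, (9/2)eps). Then 0 < |u + 6| < delta gives both |u + 6| < 3 and |u + 6| < (9/2)eps, so |4/u + 2/3| < eps.

delta = min(3, (9/2)eps)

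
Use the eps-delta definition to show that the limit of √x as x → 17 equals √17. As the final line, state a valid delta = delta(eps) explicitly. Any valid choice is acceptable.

delta = min(17, √17·eps)

Suppose eps > 0. We want delta > 0 such that 0 < |x − 17| < delta implies |√x − √17| < eps.
Multiplying by the conjugate, |√x − √17| = |x − 17|/(√x + √17).
Restrict delta ≤ 17 so that |x − 17| < 17 forces x > 0, and then √x + √17 > √17.
Hence |√x − √17| < |x − 17|/√17, which is < eps once |x − 17| < √17·eps.
Take delta = min(17, √17·eps). If 0 < |x − 17| < delta then x > 0 and |√x − √17| < |x − 17|/√17 < eps.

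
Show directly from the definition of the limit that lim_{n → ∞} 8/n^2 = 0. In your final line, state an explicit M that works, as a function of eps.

Suppose eps > 0. For n ≥ 1, |8/n^2 − 0| = 8/n^2.
8/n^2 < eps ⇔ n^2 > 8/eps ⇔ n > (8/eps)^{1/2}.
Take M = (8/eps)^{1/2}. Then n > M implies 8/n^2 < eps.

M = (8/eps)^{1/2}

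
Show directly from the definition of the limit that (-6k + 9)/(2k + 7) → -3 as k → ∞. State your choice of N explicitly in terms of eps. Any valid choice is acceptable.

N = 15/eps

Suppose eps > 0. For k ≥ 1, |(-6k + 9)/(2k + 7) + 3| = |60|/(2(2k + 7)) = 60/(2(2k + 7)).
Since 2k + 7 ≥ 2k for k ≥ 1, this is ≤ 60/(2·2k) = 15/k.
So |(-6k + 9)/(2k + 7) + 3| < eps whenever k > 15/eps.
Take N = 15/eps. If k > N then |(-6k + 9)/(2k + 7) + 3| ≤ 15/k < eps.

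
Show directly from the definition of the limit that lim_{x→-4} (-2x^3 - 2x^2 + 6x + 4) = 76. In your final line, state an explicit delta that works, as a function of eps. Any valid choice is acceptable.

Let eps > 0. We want delta > 0 such that 0 < |x + 4| < delta implies |(-2x^3 - 2x^2 + 6x + 4) − 76| < eps.
(-2x^3 - 2x^2 + 6x + 4) − 76 = -2x^3 - 2x^2 + 6x - 72 = (x + 4)(-2x^2 + 6x - 18).
So |(-2x^3 - 2x^2 + 6x + 4) − 76| = |x + 4|·|-2x^2 + 6x - 18|.
Assume first that |x + 4| < 2, so |x| < 6. Then |-2x^2 + 6x - 18| ≤ 2·6^2 + 6·6 + 18 = 126.
Hence |(-2x^3 - 2x^2 + 6x + 4) − 76| ≤ 126|x + 4| < eps provided |x + 4| < eps/126.
Take delta = min(2, eps/126). Then 0 < |x + 4| < delta gives both |x + 4| < 2 and |x + 4| < eps/126, so |(-2x^3 - 2x^2 + 6x + 4) − 76| < eps.

delta = min(2, eps/126)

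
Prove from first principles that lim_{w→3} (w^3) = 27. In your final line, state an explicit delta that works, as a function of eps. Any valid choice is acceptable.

Let eps > 0 be given. We seek delta > 0 with 0 < |w − 3| < delta ⇒ |w^3 − 27| < eps.
Factor: w^3 − 27 = (w − 3)(w^2 + 3w + 9), so |w^3 − 27| = |w − 3|·|w^2 + 3w + 9|.
Restrict delta ≤ 1. Then |w − 3| < 1 gives |w| < 4, so by the triangle inequality |w^2 + 3w + 9| ≤ 4^2 + 3·4 + 9 = 37.
Hence |w^3 − 27| ≤ 37|w − 3|, which is < eps once |w − 3| < eps/37.
Take delta = min(1, eps/37). If 0 < |w − 3| < delta then both bounds hold and |w^3 − 27| ≤ 37|w − 3| < 37·(eps/37) = eps.

delta = min(1, eps/37)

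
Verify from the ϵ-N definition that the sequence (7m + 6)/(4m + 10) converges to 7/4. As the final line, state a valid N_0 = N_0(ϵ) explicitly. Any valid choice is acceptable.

N_0 = (23/8)/ϵ

Let ϵ > 0 be given. For m ≥ 1, |(7m + 6)/(4m + 10) − (7/4)| = |-46|/(4(4m + 10)) = 46/(4(4m + 10)).
Since 4m + 10 ≥ 4m for m ≥ 1, this is ≤ 46/(4·4m) = (23/8)/m.
So |(7m + 6)/(4m + 10) − (7/4)| < ϵ whenever m > (23/8)/ϵ.
Take N_0 = (23/8)/ϵ. If m > N_0 then |(7m + 6)/(4m + 10) − (7/4)| ≤ (23/8)/m < ϵ.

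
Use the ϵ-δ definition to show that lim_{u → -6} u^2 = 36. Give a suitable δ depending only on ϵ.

δ = min(2, ϵ/14)

Let ϵ > 0. We seek δ > 0 with 0 < |u + 6| < δ ⇒ |u^2 − 36| < ϵ.
Factor: u^2 − 36 = (u + 6)(u - 6), so |u^2 − 36| = |u + 6|·|u - 6|.
Impose δ ≤ 2 so that |u| < 8; then |u - 6| ≤ 14.
Hence |u^2 − 36| ≤ 14|u + 6|, which is < ϵ once |u + 6| < ϵ/14.
Take δ = min(2, ϵ/14). If 0 < |u + 6| < δ then both bounds hold and |u^2 − 36| ≤ 14|u + 6| < 14·(ϵ/14) = ϵ.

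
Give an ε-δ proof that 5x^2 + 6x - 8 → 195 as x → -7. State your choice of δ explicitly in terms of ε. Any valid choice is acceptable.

Suppose ε > 0. We want δ > 0 such that 0 < |x + 7| < δ implies |(5x^2 + 6x - 8) − 195| < ε.
(5x^2 + 6x - 8) − 195 = 5x^2 + 6x - 203 = (x + 7)(5x - 29).
So |(5x^2 + 6x - 8) − 195| = |x + 7|·|5x - 29|.
Assume first that |x + 7| < 1, so |x| < 8. Then |5x - 29| ≤ 5·8 + 29 = 69.
Hence |(5x^2 + 6x - 8) − 195| ≤ 69|x + 7| < ε provided |x + 7| < ε/69.
Take δ = min(1, ε/69). Then 0 < |x + 7| < δ gives both |x + 7| < 1 and |x + 7| < ε/69, so |(5x^2 + 6x - 8) − 195| < ε.

δ = min(1, ε/69)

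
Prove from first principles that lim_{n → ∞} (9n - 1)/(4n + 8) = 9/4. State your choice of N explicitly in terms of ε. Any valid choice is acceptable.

Fix ε > 0. For n ≥ 1, |(9n - 1)/(4n + 8) − (9/4)| = |-76|/(4(4n + 8)) = 76/(4(4n + 8)).
Since 4n + 8 ≥ 4n for n ≥ 1, this is ≤ 76/(4·4n) = (19/4)/n.
So |(9n - 1)/(4n + 8) − (9/4)| < ε whenever n > (19/4)/ε.
Take N = (19/4)/ε. If n > N then |(9n - 1)/(4n + 8) − (9/4)| ≤ (19/4)/n < ε.

N = (19/4)/ε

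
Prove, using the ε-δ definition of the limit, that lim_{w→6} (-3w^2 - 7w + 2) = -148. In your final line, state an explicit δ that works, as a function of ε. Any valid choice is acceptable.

δ = min(1, ε/46)

Let ε > 0. We want δ > 0 such that 0 < |w − 6| < δ implies |(-3w^2 - 7w + 2) + 148| < ε.
(-3w^2 - 7w + 2) + 148 = -3w^2 - 7w + 150 = (w − 6)(-3w - 25).
So |(-3w^2 - 7w + 2) + 148| = |w − 6|·|-3w - 25|.
Assume first that |w − 6| < 1, so |w| < 7. Then |-3w - 25| ≤ 3·7 + 25 = 46.
Hence |(-3w^2 - 7w + 2) + 148| ≤ 46|w − 6| < ε provided |w − 6| < ε/46.
Take δ = min(1, ε/46). Then 0 < |w − 6| < δ gives both |w − 6| < 1 and |w − 6| < ε/46, so |(-3w^2 - 7w + 2) + 148| < ε.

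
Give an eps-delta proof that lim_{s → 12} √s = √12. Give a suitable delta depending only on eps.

Let eps > 0. We want delta > 0 such that 0 < |s − 12| < delta implies |√s − √12| < eps.
Multiplying by the conjugate, |√s − √12| = |s − 12|/(√s + √12).
Restrict delta ≤ 12 so that |s − 12| < 12 forces s > 0, and then √s + √12 > √12.
Hence |√s − √12| < |s − 12|/√12, which is < eps once |s − 12| < √12·eps.
Take delta = min(12, √12·eps). If 0 < |s − 12| < delta then s > 0 and |√s − √12| < |s − 12|/√12 < eps.

delta = min(12, √12·eps)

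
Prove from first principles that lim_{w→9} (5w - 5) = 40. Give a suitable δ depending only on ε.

δ = ε/5

Fix ε > 0. We need δ > 0 so that 0 < |w − 9| < δ implies |(5w - 5) − 40| < ε.
Since (5w - 5) − 40 = 5(w − 9), we have |(5w - 5) − 40| = 5|w − 9|.
So 5|w − 9| < ε exactly when |w − 9| < ε/5.
Choosing δ = ε/5 gives |(5w - 5) − 40| = 5|w − 9| < ε whenever |w − 9| < δ.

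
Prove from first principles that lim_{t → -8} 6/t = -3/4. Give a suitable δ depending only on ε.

Suppose ε > 0. We seek δ > 0 such that 0 < |t + 8| < δ implies |6/t + 3/4| < ε.
|6/t + 3/4| = 6·|-8 − t|/(8·|t|) = 6|t + 8|/(8|t|).
Restrict δ ≤ 4. Then |t + 8| < 4 gives |t| > 4, so 8|t| > 32.
Then |6/t + 3/4| < 6|t + 8|/32, which is < ε when |t + 8| < (16/3)ε.
Take δ = min(4, (16/3)ε). Then 0 < |t + 8| < δ gives both |t + 8| < 4 and |t + 8| < (16/3)ε, so |6/t + 3/4| < ε.

δ = min(4, (16/3)ε)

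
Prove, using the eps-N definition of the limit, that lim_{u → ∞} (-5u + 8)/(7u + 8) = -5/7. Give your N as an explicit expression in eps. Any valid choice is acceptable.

Let eps > 0 be given. We seek N > 0 such that u > N implies |(-5u + 8)/(7u + 8) + 5/7| < eps.
(-5u + 8)/(7u + 8) + 5/7 = (7(-5u + 8) − (-5)(7u + 8)) / (7(7u + 8)) = 96/(7(7u + 8)).
For u > 0 we have 7u + 8 > 7u, so |(-5u + 8)/(7u + 8) + 5/7| = 96/(7(7u + 8)) < 96/(7·7u) = (96/49)/u.
Thus |(-5u + 8)/(7u + 8) + 5/7| < eps whenever u > (96/49)/eps.
Take N = (96/49)/eps. If u > N then |(-5u + 8)/(7u + 8) + 5/7| < (96/49)/u < eps.

N = (96/49)/eps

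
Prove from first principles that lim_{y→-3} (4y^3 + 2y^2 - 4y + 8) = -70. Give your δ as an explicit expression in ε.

Suppose ε > 0. We want δ > 0 such that 0 < |y + 3| < δ implies |(4y^3 + 2y^2 - 4y + 8) + 70| < ε.
(4y^3 + 2y^2 - 4y + 8) + 70 = 4y^3 + 2y^2 - 4y + 78 = (y + 3)(4y^2 - 10y + 26).
So |(4y^3 + 2y^2 - 4y + 8) + 70| = |y + 3|·|4y^2 - 10y + 26|.
Require δ ≤ 1. Then |y + 3| < 1 gives |y| < 4, and by the triangle inequality |4y^2 - 10y + 26| ≤ 4·4^2 + 10·4 + 26 = 130.
Hence |(4y^3 + 2y^2 - 4y + 8) + 70| ≤ 130|y + 3| < ε provided |y + 3| < ε/130.
Take δ = min(1, ε/130). Then 0 < |y + 3| < δ gives both |y + 3| < 1 and |y + 3| < ε/130, so |(4y^3 + 2y^2 - 4y + 8) + 70| < ε.

δ = min(1, ε/130)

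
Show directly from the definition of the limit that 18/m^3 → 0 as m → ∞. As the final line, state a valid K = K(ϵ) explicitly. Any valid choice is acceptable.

Let ϵ > 0. For m ≥ 1, |18/m^3 − 0| = 18/m^3.
18/m^3 < ϵ ⇔ m^3 > 18/ϵ ⇔ m > (18/ϵ)^{1/3}.
Take K = (18/ϵ)^{1/3}. Then m > K implies 18/m^3 < ϵ.

K = (18/ϵ)^{1/3}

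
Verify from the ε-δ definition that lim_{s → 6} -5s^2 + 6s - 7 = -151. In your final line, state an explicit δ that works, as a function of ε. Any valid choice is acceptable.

δ = min(1, ε/59)

Let ε > 0 be given. We want δ > 0 such that 0 < |s − 6| < δ implies |(-5s^2 + 6s - 7) + 151| < ε.
(-5s^2 + 6s - 7) + 151 = -5s^2 + 6s + 144 = (s − 6)(-5s - 24).
So |(-5s^2 + 6s - 7) + 151| = |s − 6|·|-5s - 24|.
Assume first that |s − 6| < 1, so |s| < 7. Then |-5s - 24| ≤ 5·7 + 24 = 59.
Hence |(-5s^2 + 6s - 7) + 151| ≤ 59|s − 6| < ε provided |s − 6| < ε/59.
Take δ = min(1, ε/59). Then 0 < |s − 6| < δ gives both |s − 6| < 1 and |s − 6| < ε/59, so |(-5s^2 + 6s - 7) + 151| < ε.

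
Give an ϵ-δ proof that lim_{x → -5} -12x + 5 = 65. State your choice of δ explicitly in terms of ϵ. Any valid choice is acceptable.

Let ϵ > 0. We need δ > 0 so that 0 < |x + 5| < δ implies |(-12x + 5) − 65| < ϵ.
Since (-12x + 5) − 65 = -12(x + 5), we have |(-12x + 5) − 65| = 12|x + 5|.
So 12|x + 5| < ϵ exactly when |x + 5| < ϵ/12.
Choosing δ = ϵ/12 gives |(-12x + 5) − 65| = 12|x + 5| < ϵ whenever |x + 5| < δ.

δ = ϵ/12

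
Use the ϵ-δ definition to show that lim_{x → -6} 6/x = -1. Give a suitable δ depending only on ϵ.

Fix ϵ > 0. We seek δ > 0 such that 0 < |x + 6| < δ implies |6/x + 1| < ϵ.
|6/x + 1| = 6·|-6 − x|/(6·|x|) = 6|x + 6|/(6|x|).
Require δ ≤ 3 so that |x| > 6 − 3 = 3, hence 6|x| > 18.
Then |6/x + 1| < 6|x + 6|/18, which is < ϵ when |x + 6| < 3ϵ.
Take δ = min(3, 3ϵ). Then 0 < |x + 6| < δ gives both |x + 6| < 3 and |x + 6| < 3ϵ, so |6/x + 1| < ϵ.

δ = min(3, 3ϵ)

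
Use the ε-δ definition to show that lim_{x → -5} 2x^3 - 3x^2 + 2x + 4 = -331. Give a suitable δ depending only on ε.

Suppose ε > 0. We want δ > 0 such that 0 < |x + 5| < δ implies |(2x^3 - 3x^2 + 2x + 4) + 331| < ε.
(2x^3 - 3x^2 + 2x + 4) + 331 = 2x^3 - 3x^2 + 2x + 335 = (x + 5)(2x^2 - 13x + 67).
So |(2x^3 - 3x^2 + 2x + 4) + 331| = |x + 5|·|2x^2 - 13x + 67|.
Require δ ≤ 1. Then |x + 5| < 1 gives |x| < 6, and by the triangle inequality |2x^2 - 13x + 67| ≤ 2·6^2 + 13·6 + 67 = 217.
Hence |(2x^3 - 3x^2 + 2x + 4) + 331| ≤ 217|x + 5| < ε provided |x + 5| < ε/217.
Take δ = min(1, ε/217). Then 0 < |x + 5| < δ gives both |x + 5| < 1 and |x + 5| < ε/217, so |(2x^3 - 3x^2 + 2x + 4) + 331| < ε.

δ = min(1, ε/217)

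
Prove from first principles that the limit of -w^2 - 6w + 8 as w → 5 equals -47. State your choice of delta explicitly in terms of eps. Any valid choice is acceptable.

delta = min(2, eps/18)

Suppose eps > 0. We want delta > 0 such that 0 < |w − 5| < delta implies |(-w^2 - 6w + 8) + 47| < eps.
(-w^2 - 6w + 8) + 47 = -w^2 - 6w + 55 = (w − 5)(-w - 11).
So |(-w^2 - 6w + 8) + 47| = |w − 5|·|-w - 11|.
Assume first that |w − 5| < 2, so |w| < 7. Then |-w - 11| ≤ 7 + 11 = 18.
Hence |(-w^2 - 6w + 8) + 47| ≤ 18|w − 5| < eps provided |w − 5| < eps/18.
Choosing delta = min(2, eps/18) ensures both conditions, hence |(-w^2 - 6w + 8) + 47| < eps.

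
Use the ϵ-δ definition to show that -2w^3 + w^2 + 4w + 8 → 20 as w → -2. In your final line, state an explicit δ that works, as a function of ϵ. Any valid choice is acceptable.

Let ϵ > 0 be given. We want δ > 0 such that 0 < |w + 2| < δ implies |(-2w^3 + w^2 + 4w + 8) − 20| < ϵ.
(-2w^3 + w^2 + 4w + 8) − 20 = -2w^3 + w^2 + 4w - 12 = (w + 2)(-2w^2 + 5w - 6).
So |(-2w^3 + w^2 + 4w + 8) − 20| = |w + 2|·|-2w^2 + 5w - 6|.
Require δ ≤ 1. Then |w + 2| < 1 gives |w| < 3, and by the triangle inequality |-2w^2 + 5w - 6| ≤ 2·3^2 + 5·3 + 6 = 39.
Hence |(-2w^3 + w^2 + 4w + 8) − 20| ≤ 39|w + 2| < ϵ provided |w + 2| < ϵ/39.
Choosing δ = min(1, ϵ/39) ensures both conditions, hence |(-2w^3 + w^2 + 4w + 8) − 20| < ϵ.

δ = min(1, ϵ/39)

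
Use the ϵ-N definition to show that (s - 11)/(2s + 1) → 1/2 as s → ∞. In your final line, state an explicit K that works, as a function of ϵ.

K = (23/4)/ϵ

Suppose ϵ > 0. We seek K > 0 such that s > K implies |(s - 11)/(2s + 1) − (1/2)| < ϵ.
(s - 11)/(2s + 1) − (1/2) = (2(s - 11) − (2s + 1)) / (2(2s + 1)) = -23/(2(2s + 1)).
For s > 0 we have 2s + 1 > 2s, so |(s - 11)/(2s + 1) − (1/2)| = 23/(2(2s + 1)) < 23/(2·2s) = (23/4)/s.
Thus |(s - 11)/(2s + 1) − (1/2)| < ϵ whenever s > (23/4)/ϵ.
Take K = (23/4)/ϵ. If s > K then |(s - 11)/(2s + 1) − (1/2)| < (23/4)/s < ϵ.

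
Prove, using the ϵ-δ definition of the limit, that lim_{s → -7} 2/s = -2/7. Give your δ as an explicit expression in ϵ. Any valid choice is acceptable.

δ = min(7/2, (49/4)ϵ)

Fix ϵ > 0. We seek δ > 0 such that 0 < |s + 7| < δ implies |2/s + 2/7| < ϵ.
|2/s + 2/7| = 2·|-7 − s|/(7·|s|) = 2|s + 7|/(7|s|).
Require δ ≤ 7/2 so that |s| > 7 − 7/2 = 7/2, hence 7|s| > 49/2.
Then |2/s + 2/7| < 2|s + 7|/(49/2), which is < ϵ when |s + 7| < (49/4)ϵ.
Take δ = min(7/2, (49/4)ϵ). Then 0 < |s + 7| < δ gives both |s + 7| < 7/2 and |s + 7| < (49/4)ϵ, so |2/s + 2/7| < ϵ.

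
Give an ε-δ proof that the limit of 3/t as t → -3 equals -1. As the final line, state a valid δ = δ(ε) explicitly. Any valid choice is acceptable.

Let ε > 0. We seek δ > 0 such that 0 < |t + 3| < δ implies |3/t + 1| < ε.
|3/t + 1| = 3·|-3 − t|/(3·|t|) = 3|t + 3|/(3|t|).
Require δ ≤ 3/2 so that |t| > 3 − 3/2 = 3/2, hence 3|t| > 9/2.
Then |3/t + 1| < 3|t + 3|/(9/2), which is < ε when |t + 3| < (3/2)ε.
Take δ = min(3/2, (3/2)ε). Then 0 < |t + 3| < δ gives both |t + 3| < 3/2 and |t + 3| < (3/2)ε, so |3/t + 1| < ε.

δ = min(3/2, (3/2)ε)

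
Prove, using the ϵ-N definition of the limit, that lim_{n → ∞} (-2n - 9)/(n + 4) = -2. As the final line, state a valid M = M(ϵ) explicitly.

Let ϵ > 0 be given. For n ≥ 1, |(-2n - 9)/(n + 4) + 2| = |-1|/((n + 4)) = 1/((n + 4)).
Since n + 4 ≥ n for n ≥ 1, this is ≤ 1/(n) = 1/n.
So |(-2n - 9)/(n + 4) + 2| < ϵ whenever n > 1/ϵ.
Take M = 1/ϵ. If n > M then |(-2n - 9)/(n + 4) + 2| ≤ 1/n < ϵ.

M = 1/ϵ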